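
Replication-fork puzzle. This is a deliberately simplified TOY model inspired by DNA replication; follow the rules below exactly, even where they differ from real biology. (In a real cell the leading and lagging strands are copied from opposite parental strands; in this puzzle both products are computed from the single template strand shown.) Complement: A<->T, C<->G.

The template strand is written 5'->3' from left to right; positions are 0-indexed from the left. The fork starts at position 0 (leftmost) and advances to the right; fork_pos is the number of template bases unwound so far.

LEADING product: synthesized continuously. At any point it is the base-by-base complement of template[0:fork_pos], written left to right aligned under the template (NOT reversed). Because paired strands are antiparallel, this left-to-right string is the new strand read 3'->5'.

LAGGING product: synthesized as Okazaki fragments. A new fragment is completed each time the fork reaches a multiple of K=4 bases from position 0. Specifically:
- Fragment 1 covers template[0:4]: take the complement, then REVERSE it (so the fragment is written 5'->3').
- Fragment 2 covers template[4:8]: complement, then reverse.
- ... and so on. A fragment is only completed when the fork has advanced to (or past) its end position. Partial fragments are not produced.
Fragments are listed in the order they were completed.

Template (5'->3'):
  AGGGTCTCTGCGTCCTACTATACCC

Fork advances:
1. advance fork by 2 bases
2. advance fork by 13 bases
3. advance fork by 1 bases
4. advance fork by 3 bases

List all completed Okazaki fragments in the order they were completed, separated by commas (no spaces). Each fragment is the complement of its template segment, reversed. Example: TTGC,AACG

Answer: CCCT,GAGA,CGCA,AGGA

Derivation:
Step 1: advance 2 -> fork_pos = 0 + 2 = 2. Next multiple of 4 is 4 (not reached); still 0 fragment(s).
Step 2: advance 13 -> fork_pos = 2 + 13 = 15. Reached multiple(s) of 4: 4, 8, 12 -> fragments 1-3 completed (3 total).
Step 3: advance 1 -> fork_pos = 15 + 1 = 16. Reached multiple(s) of 4: 16 -> fragment 4 completed (4 total).
Step 4: advance 3 -> fork_pos = 16 + 3 = 19. Next multiple of 4 is 20 (not reached); still 4 fragment(s).
Final fork_pos = 19, so 4 fragment(s) are complete. Build each: template segment -> complement -> reverse.
Fragment 1: template[0:4] = AGGG -> complement TCCC -> reversed CCCT
Fragment 2: template[4:8] = TCTC -> complement AGAG -> reversed GAGA
Fragment 3: template[8:12] = TGCG -> complement ACGC -> reversed CGCA
Fragment 4: template[12:16] = TCCT -> complement AGGA -> reversed AGGA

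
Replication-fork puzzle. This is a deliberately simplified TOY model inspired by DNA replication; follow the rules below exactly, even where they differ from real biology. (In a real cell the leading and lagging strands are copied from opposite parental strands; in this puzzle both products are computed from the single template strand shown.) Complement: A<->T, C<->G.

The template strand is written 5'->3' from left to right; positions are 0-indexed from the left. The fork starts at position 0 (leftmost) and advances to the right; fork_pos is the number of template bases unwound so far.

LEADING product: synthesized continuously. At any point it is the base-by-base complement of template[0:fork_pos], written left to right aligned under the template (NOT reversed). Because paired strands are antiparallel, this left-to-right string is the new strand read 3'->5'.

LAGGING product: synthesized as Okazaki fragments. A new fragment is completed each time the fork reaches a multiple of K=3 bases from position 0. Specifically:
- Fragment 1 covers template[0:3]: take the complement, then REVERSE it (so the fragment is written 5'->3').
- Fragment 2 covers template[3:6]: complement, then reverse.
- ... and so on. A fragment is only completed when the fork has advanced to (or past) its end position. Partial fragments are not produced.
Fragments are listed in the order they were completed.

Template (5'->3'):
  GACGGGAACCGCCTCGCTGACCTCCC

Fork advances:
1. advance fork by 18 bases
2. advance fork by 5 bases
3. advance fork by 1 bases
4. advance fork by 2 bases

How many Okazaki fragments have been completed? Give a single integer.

Answer: 8

Derivation:
Step 1: advance 18 -> fork_pos = 0 + 18 = 18. Reached multiple(s) of 3: 3, 6, 9, 12, 15, 18 -> fragments 1-6 completed (6 total).
Step 2: advance 5 -> fork_pos = 18 + 5 = 23. Reached multiple(s) of 3: 21 -> fragment 7 completed (7 total).
Step 3: advance 1 -> fork_pos = 23 + 1 = 24. Reached multiple(s) of 3: 24 -> fragment 8 completed (8 total).
Step 4: advance 2 -> fork_pos = 24 + 2 = 26. Next multiple of 3 is 27 (not reached); still 8 fragment(s).
Check: final fork_pos = 26; the multiples of 3 that are <= 26 are 3..24 -> 26 // 3 = 8 completed fragment(s).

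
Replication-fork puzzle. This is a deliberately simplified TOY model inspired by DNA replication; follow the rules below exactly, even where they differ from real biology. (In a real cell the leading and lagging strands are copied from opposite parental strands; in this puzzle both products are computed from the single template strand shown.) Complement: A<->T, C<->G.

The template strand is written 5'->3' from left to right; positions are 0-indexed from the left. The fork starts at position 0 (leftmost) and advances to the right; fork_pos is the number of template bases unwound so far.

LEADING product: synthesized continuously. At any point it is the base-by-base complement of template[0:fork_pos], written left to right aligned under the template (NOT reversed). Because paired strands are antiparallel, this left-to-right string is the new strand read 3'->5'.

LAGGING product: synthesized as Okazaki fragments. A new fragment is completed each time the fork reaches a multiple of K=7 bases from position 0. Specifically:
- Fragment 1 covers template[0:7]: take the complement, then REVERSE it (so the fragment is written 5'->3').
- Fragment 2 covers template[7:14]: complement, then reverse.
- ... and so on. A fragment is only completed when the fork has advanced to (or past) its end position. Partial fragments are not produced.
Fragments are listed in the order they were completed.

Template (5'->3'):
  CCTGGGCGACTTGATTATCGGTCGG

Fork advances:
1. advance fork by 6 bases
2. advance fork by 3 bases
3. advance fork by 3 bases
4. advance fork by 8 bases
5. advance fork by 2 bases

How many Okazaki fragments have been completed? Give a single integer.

Answer: 3

Derivation:
Step 1: advance 6 -> fork_pos = 0 + 6 = 6. Next multiple of 7 is 7 (not reached); still 0 fragment(s).
Step 2: advance 3 -> fork_pos = 6 + 3 = 9. Reached multiple(s) of 7: 7 -> fragment 1 completed (1 total).
Step 3: advance 3 -> fork_pos = 9 + 3 = 12. Next multiple of 7 is 14 (not reached); still 1 fragment(s).
Step 4: advance 8 -> fork_pos = 12 + 8 = 20. Reached multiple(s) of 7: 14 -> fragment 2 completed (2 total).
Step 5: advance 2 -> fork_pos = 20 + 2 = 22. Reached multiple(s) of 7: 21 -> fragment 3 completed (3 total).
Check: final fork_pos = 22; the multiples of 7 that are <= 22 are 7..21 -> 22 // 7 = 3 completed fragment(s).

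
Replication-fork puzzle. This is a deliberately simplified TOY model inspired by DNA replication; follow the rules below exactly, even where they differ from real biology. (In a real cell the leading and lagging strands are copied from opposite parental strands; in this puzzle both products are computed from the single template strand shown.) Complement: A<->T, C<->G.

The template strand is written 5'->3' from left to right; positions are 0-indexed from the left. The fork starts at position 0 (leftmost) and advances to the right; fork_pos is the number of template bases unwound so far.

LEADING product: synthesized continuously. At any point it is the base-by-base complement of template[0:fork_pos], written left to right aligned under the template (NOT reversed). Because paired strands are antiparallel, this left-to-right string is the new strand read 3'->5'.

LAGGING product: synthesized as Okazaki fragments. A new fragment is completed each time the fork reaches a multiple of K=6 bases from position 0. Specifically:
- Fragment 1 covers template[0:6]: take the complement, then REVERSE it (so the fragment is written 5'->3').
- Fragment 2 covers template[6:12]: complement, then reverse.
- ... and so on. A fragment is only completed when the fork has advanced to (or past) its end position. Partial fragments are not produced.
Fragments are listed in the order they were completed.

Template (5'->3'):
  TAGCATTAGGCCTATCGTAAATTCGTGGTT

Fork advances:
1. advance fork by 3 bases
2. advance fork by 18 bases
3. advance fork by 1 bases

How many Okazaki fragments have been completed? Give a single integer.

Answer: 3

Derivation:
Step 1: advance 3 -> fork_pos = 0 + 3 = 3. Next multiple of 6 is 6 (not reached); still 0 fragment(s).
Step 2: advance 18 -> fork_pos = 3 + 18 = 21. Reached multiple(s) of 6: 6, 12, 18 -> fragments 1-3 completed (3 total).
Step 3: advance 1 -> fork_pos = 21 + 1 = 22. Next multiple of 6 is 24 (not reached); still 3 fragment(s).
Check: final fork_pos = 22; the multiples of 6 that are <= 22 are 6..18 -> 22 // 6 = 3 completed fragment(s).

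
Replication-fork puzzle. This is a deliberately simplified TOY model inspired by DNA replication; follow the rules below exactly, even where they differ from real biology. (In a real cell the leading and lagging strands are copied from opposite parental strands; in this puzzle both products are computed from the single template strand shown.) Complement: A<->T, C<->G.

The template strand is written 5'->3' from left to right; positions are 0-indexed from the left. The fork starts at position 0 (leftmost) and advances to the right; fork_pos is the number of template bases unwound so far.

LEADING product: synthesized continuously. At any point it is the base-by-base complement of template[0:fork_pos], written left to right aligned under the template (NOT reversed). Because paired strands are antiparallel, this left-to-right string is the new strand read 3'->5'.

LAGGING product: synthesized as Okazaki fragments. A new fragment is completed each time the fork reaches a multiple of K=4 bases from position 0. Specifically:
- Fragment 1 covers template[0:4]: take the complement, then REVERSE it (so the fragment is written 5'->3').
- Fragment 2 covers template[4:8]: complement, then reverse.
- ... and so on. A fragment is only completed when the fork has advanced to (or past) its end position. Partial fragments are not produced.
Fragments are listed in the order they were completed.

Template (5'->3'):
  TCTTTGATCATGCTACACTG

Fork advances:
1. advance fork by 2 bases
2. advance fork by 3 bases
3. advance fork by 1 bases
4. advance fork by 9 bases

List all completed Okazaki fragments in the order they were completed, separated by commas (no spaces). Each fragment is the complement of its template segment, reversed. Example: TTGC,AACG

Answer: AAGA,ATCA,CATG

Derivation:
Step 1: advance 2 -> fork_pos = 0 + 2 = 2. Next multiple of 4 is 4 (not reached); still 0 fragment(s).
Step 2: advance 3 -> fork_pos = 2 + 3 = 5. Reached multiple(s) of 4: 4 -> fragment 1 completed (1 total).
Step 3: advance 1 -> fork_pos = 5 + 1 = 6. Next multiple of 4 is 8 (not reached); still 1 fragment(s).
Step 4: advance 9 -> fork_pos = 6 + 9 = 15. Reached multiple(s) of 4: 8, 12 -> fragments 2-3 completed (3 total).
Final fork_pos = 15, so 3 fragment(s) are complete. Build each: template segment -> complement -> reverse.
Fragment 1: template[0:4] = TCTT -> complement AGAA -> reversed AAGA
Fragment 2: template[4:8] = TGAT -> complement ACTA -> reversed ATCA
Fragment 3: template[8:12] = CATG -> complement GTAC -> reversed CATG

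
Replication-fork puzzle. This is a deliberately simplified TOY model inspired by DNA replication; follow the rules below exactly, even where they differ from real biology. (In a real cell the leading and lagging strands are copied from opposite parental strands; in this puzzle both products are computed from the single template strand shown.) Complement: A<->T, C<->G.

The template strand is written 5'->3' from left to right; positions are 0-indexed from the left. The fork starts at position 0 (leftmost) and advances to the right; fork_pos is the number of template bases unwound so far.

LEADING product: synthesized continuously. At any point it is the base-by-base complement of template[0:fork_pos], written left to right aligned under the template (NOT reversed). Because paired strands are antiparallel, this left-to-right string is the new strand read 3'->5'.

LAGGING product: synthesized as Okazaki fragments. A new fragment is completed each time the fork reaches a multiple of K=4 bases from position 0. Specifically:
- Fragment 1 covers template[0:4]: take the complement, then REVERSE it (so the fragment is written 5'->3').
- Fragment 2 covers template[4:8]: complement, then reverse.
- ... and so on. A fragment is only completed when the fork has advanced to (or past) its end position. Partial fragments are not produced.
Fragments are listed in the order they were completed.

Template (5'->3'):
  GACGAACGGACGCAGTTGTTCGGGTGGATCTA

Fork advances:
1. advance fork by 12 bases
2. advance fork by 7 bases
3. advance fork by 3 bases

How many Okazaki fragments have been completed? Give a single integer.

Answer: 5

Derivation:
Step 1: advance 12 -> fork_pos = 0 + 12 = 12. Reached multiple(s) of 4: 4, 8, 12 -> fragments 1-3 completed (3 total).
Step 2: advance 7 -> fork_pos = 12 + 7 = 19. Reached multiple(s) of 4: 16 -> fragment 4 completed (4 total).
Step 3: advance 3 -> fork_pos = 19 + 3 = 22. Reached multiple(s) of 4: 20 -> fragment 5 completed (5 total).
Check: final fork_pos = 22; the multiples of 4 that are <= 22 are 4..20 -> 22 // 4 = 5 completed fragment(s).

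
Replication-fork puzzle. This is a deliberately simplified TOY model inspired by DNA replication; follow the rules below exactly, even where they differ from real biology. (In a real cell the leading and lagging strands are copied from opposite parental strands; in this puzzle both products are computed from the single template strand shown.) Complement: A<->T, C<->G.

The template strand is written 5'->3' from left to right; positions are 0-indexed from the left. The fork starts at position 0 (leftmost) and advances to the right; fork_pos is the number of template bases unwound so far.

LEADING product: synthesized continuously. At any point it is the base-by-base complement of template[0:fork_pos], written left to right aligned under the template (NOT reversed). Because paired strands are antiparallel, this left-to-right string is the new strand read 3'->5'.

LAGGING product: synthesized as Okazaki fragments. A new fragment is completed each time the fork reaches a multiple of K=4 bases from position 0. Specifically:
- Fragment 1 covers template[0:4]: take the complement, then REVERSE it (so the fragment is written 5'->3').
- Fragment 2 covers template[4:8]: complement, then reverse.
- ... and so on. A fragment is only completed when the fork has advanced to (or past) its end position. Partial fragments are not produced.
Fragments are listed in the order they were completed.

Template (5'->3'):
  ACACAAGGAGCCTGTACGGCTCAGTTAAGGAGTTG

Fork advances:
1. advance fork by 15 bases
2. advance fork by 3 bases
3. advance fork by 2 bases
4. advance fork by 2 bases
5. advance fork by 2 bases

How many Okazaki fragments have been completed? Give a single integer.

Answer: 6

Derivation:
Step 1: advance 15 -> fork_pos = 0 + 15 = 15. Reached multiple(s) of 4: 4, 8, 12 -> fragments 1-3 completed (3 total).
Step 2: advance 3 -> fork_pos = 15 + 3 = 18. Reached multiple(s) of 4: 16 -> fragment 4 completed (4 total).
Step 3: advance 2 -> fork_pos = 18 + 2 = 20. Reached multiple(s) of 4: 20 -> fragment 5 completed (5 total).
Step 4: advance 2 -> fork_pos = 20 + 2 = 22. Next multiple of 4 is 24 (not reached); still 5 fragment(s).
Step 5: advance 2 -> fork_pos = 22 + 2 = 24. Reached multiple(s) of 4: 24 -> fragment 6 completed (6 total).
Check: final fork_pos = 24; the multiples of 4 that are <= 24 are 4..24 -> 24 // 4 = 6 completed fragment(s).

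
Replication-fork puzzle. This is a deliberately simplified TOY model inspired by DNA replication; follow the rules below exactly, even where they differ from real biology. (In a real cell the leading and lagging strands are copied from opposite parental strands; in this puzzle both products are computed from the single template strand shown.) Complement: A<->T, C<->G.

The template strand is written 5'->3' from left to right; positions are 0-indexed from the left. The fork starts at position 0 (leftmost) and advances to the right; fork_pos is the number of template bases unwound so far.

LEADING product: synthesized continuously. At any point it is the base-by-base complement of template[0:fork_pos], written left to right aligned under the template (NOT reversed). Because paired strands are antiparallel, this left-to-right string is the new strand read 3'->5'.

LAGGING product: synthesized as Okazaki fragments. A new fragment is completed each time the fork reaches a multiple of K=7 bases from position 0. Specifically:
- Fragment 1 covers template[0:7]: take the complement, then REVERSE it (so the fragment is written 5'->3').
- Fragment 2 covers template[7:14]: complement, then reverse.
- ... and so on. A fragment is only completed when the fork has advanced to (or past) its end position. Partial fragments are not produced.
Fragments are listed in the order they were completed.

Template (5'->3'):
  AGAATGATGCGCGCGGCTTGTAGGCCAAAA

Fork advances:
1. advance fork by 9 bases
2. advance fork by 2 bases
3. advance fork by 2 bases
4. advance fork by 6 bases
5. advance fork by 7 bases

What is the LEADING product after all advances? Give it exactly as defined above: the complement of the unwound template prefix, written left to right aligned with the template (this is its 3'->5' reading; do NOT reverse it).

Step 1: advance 9 -> fork_pos = 0 + 9 = 9.
Step 2: advance 2 -> fork_pos = 9 + 2 = 11.
Step 3: advance 2 -> fork_pos = 11 + 2 = 13.
Step 4: advance 6 -> fork_pos = 13 + 6 = 19.
Step 5: advance 7 -> fork_pos = 19 + 7 = 26.
Unwound prefix: template[0:26] = AGAATGATGCGCGCGGCTTGTAGGCC
Complement it base by base (A<->T, C<->G), keeping left-to-right order:
  [0:5] AGAAT -> TCTTA
  [5:10] GATGC -> CTACG
  [10:15] GCGCG -> CGCGC
  [15:20] GCTTG -> CGAAC
  [20:25] TAGGC -> ATCCG
  [25:26] C -> G
Concatenate: TCTTACTACGCGCGCCGAACATCCGG (length 26; written aligned with the template, i.e. 3'->5').

Answer: TCTTACTACGCGCGCCGAACATCCGG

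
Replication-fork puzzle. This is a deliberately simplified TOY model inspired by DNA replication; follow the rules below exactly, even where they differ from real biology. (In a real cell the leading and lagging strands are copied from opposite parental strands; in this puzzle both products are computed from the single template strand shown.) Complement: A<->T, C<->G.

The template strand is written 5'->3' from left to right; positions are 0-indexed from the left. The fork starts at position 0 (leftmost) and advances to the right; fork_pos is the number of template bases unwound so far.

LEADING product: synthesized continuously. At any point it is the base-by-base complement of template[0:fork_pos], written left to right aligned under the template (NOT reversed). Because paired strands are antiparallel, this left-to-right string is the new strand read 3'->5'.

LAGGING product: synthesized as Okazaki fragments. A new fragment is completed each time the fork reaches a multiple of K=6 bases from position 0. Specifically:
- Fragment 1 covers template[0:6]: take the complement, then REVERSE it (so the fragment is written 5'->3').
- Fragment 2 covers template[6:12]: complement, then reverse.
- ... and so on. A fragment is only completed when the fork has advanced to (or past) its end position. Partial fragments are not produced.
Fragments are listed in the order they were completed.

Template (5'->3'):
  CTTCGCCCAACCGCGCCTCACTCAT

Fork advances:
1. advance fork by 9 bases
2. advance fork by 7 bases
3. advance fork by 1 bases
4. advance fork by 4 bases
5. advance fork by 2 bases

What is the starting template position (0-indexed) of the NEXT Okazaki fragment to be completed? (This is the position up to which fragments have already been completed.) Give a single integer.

Step 1: advance 9 -> fork_pos = 0 + 9 = 9. Reached multiple(s) of 6: 6 -> fragment 1 completed (1 total).
Step 2: advance 7 -> fork_pos = 9 + 7 = 16. Reached multiple(s) of 6: 12 -> fragment 2 completed (2 total).
Step 3: advance 1 -> fork_pos = 16 + 1 = 17. Next multiple of 6 is 18 (not reached); still 2 fragment(s).
Step 4: advance 4 -> fork_pos = 17 + 4 = 21. Reached multiple(s) of 6: 18 -> fragment 3 completed (3 total).
Step 5: advance 2 -> fork_pos = 21 + 2 = 23. Next multiple of 6 is 24 (not reached); still 3 fragment(s).
3 fragment(s) completed, covering template[0:18] (3 x 6 = 18). The next fragment, fragment 4, covers template[18:24], so it starts at position 18.

Answer: 18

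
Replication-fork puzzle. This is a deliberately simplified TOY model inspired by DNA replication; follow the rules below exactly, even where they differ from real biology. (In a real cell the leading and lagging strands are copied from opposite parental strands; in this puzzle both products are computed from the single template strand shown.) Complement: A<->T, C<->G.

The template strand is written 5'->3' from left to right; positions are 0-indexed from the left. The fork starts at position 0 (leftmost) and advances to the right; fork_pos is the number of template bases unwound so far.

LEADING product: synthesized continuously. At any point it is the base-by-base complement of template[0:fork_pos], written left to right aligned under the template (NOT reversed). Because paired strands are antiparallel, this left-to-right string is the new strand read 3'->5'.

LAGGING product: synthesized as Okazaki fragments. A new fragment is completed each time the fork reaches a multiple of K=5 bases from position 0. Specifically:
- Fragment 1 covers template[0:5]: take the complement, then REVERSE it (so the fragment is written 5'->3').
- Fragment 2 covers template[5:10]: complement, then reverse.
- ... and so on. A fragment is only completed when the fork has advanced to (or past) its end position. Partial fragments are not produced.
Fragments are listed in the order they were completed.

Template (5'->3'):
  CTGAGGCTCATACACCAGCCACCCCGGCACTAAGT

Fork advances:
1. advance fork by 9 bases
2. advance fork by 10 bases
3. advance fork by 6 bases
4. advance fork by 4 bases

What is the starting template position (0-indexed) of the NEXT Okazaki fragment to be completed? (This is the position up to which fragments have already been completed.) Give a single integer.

Step 1: advance 9 -> fork_pos = 0 + 9 = 9. Reached multiple(s) of 5: 5 -> fragment 1 completed (1 total).
Step 2: advance 10 -> fork_pos = 9 + 10 = 19. Reached multiple(s) of 5: 10, 15 -> fragments 2-3 completed (3 total).
Step 3: advance 6 -> fork_pos = 19 + 6 = 25. Reached multiple(s) of 5: 20, 25 -> fragments 4-5 completed (5 total).
Step 4: advance 4 -> fork_pos = 25 + 4 = 29. Next multiple of 5 is 30 (not reached); still 5 fragment(s).
5 fragment(s) completed, covering template[0:25] (5 x 5 = 25). The next fragment, fragment 6, covers template[25:30], so it starts at position 25.

Answer: 25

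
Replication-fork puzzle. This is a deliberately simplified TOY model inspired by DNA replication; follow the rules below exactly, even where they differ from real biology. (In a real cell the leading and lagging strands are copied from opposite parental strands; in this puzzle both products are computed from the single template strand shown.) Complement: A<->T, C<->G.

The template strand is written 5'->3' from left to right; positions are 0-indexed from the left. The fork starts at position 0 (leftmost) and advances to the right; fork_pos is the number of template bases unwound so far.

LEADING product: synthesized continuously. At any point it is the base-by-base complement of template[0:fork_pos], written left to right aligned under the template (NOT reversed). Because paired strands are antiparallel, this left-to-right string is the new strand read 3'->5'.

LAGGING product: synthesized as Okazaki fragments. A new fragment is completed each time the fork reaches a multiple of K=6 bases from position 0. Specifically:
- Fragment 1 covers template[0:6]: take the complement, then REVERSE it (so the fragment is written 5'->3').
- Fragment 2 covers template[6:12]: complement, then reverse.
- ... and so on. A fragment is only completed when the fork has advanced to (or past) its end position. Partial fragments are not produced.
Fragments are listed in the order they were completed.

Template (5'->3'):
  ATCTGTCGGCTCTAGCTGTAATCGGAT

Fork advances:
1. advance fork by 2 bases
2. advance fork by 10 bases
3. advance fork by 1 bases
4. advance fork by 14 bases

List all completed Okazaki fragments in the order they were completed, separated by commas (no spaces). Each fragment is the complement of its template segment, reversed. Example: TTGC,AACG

Step 1: advance 2 -> fork_pos = 0 + 2 = 2. Next multiple of 6 is 6 (not reached); still 0 fragment(s).
Step 2: advance 10 -> fork_pos = 2 + 10 = 12. Reached multiple(s) of 6: 6, 12 -> fragments 1-2 completed (2 total).
Step 3: advance 1 -> fork_pos = 12 + 1 = 13. Next multiple of 6 is 18 (not reached); still 2 fragment(s).
Step 4: advance 14 -> fork_pos = 13 + 14 = 27. Reached multiple(s) of 6: 18, 24 -> fragments 3-4 completed (4 total).
Final fork_pos = 27, so 4 fragment(s) are complete. Build each: template segment -> complement -> reverse.
Fragment 1: template[0:6] = ATCTGT -> complement TAGACA -> reversed ACAGAT
Fragment 2: template[6:12] = CGGCTC -> complement GCCGAG -> reversed GAGCCG
Fragment 3: template[12:18] = TAGCTG -> complement ATCGAC -> reversed CAGCTA
Fragment 4: template[18:24] = TAATCG -> complement ATTAGC -> reversed CGATTA

Answer: ACAGAT,GAGCCG,CAGCTA,CGATTA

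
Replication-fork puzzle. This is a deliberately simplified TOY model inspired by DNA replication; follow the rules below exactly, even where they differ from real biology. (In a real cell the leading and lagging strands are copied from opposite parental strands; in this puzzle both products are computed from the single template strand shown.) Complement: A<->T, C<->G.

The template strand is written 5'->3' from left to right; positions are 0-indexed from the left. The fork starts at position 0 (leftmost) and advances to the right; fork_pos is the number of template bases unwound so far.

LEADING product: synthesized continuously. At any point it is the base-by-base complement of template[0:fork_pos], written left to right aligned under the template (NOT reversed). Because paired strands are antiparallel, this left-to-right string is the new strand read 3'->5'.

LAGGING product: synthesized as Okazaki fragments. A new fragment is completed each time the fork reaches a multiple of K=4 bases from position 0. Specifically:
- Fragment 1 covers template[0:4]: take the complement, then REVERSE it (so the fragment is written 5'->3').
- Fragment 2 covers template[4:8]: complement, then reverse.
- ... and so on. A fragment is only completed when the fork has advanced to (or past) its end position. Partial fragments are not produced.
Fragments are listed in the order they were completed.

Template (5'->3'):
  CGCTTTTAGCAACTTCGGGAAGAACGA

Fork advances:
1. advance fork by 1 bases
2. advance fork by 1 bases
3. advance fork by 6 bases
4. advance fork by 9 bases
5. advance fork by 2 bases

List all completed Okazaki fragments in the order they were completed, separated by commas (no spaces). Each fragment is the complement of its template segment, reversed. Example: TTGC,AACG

Answer: AGCG,TAAA,TTGC,GAAG

Derivation:
Step 1: advance 1 -> fork_pos = 0 + 1 = 1. Next multiple of 4 is 4 (not reached); still 0 fragment(s).
Step 2: advance 1 -> fork_pos = 1 + 1 = 2. Next multiple of 4 is 4 (not reached); still 0 fragment(s).
Step 3: advance 6 -> fork_pos = 2 + 6 = 8. Reached multiple(s) of 4: 4, 8 -> fragments 1-2 completed (2 total).
Step 4: advance 9 -> fork_pos = 8 + 9 = 17. Reached multiple(s) of 4: 12, 16 -> fragments 3-4 completed (4 total).
Step 5: advance 2 -> fork_pos = 17 + 2 = 19. Next multiple of 4 is 20 (not reached); still 4 fragment(s).
Final fork_pos = 19, so 4 fragment(s) are complete. Build each: template segment -> complement -> reverse.
Fragment 1: template[0:4] = CGCT -> complement GCGA -> reversed AGCG
Fragment 2: template[4:8] = TTTA -> complement AAAT -> reversed TAAA
Fragment 3: template[8:12] = GCAA -> complement CGTT -> reversed TTGC
Fragment 4: template[12:16] = CTTC -> complement GAAG -> reversed GAAG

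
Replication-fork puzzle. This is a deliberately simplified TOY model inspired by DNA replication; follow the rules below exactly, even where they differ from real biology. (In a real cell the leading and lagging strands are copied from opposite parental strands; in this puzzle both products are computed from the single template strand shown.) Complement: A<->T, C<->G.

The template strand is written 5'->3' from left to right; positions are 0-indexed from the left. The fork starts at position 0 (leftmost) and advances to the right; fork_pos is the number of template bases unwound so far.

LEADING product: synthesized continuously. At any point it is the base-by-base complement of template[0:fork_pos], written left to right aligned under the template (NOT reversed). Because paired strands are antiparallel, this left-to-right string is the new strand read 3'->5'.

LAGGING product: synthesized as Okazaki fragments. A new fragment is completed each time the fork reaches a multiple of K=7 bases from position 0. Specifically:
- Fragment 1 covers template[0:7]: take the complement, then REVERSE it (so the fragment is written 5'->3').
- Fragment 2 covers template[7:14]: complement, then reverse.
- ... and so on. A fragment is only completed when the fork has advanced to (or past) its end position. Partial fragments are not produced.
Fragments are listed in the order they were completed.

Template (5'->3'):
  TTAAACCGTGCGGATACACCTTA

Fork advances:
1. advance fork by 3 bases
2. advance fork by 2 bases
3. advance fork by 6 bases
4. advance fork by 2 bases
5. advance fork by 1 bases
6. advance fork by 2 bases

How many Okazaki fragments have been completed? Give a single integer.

Step 1: advance 3 -> fork_pos = 0 + 3 = 3. Next multiple of 7 is 7 (not reached); still 0 fragment(s).
Step 2: advance 2 -> fork_pos = 3 + 2 = 5. Next multiple of 7 is 7 (not reached); still 0 fragment(s).
Step 3: advance 6 -> fork_pos = 5 + 6 = 11. Reached multiple(s) of 7: 7 -> fragment 1 completed (1 total).
Step 4: advance 2 -> fork_pos = 11 + 2 = 13. Next multiple of 7 is 14 (not reached); still 1 fragment(s).
Step 5: advance 1 -> fork_pos = 13 + 1 = 14. Reached multiple(s) of 7: 14 -> fragment 2 completed (2 total).
Step 6: advance 2 -> fork_pos = 14 + 2 = 16. Next multiple of 7 is 21 (not reached); still 2 fragment(s).
Check: final fork_pos = 16; the multiples of 7 that are <= 16 are 7..14 -> 16 // 7 = 2 completed fragment(s).

Answer: 2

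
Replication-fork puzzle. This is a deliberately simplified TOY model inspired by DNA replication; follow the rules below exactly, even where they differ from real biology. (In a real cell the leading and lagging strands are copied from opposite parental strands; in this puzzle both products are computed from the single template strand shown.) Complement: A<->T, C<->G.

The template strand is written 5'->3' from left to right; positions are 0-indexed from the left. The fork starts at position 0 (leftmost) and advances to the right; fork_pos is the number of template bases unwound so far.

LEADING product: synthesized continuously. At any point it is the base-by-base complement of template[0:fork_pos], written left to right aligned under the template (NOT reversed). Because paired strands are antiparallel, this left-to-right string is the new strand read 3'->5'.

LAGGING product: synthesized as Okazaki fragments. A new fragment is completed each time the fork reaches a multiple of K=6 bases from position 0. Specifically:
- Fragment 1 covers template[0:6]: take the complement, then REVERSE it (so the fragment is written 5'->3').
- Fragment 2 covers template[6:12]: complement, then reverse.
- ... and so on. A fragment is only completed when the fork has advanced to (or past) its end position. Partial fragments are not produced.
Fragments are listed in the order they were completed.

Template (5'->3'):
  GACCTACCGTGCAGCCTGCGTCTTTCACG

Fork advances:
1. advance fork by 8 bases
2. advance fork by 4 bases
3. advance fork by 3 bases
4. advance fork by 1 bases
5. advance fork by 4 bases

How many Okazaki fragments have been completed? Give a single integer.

Answer: 3

Derivation:
Step 1: advance 8 -> fork_pos = 0 + 8 = 8. Reached multiple(s) of 6: 6 -> fragment 1 completed (1 total).
Step 2: advance 4 -> fork_pos = 8 + 4 = 12. Reached multiple(s) of 6: 12 -> fragment 2 completed (2 total).
Step 3: advance 3 -> fork_pos = 12 + 3 = 15. Next multiple of 6 is 18 (not reached); still 2 fragment(s).
Step 4: advance 1 -> fork_pos = 15 + 1 = 16. Next multiple of 6 is 18 (not reached); still 2 fragment(s).
Step 5: advance 4 -> fork_pos = 16 + 4 = 20. Reached multiple(s) of 6: 18 -> fragment 3 completed (3 total).
Check: final fork_pos = 20; the multiples of 6 that are <= 20 are 6..18 -> 20 // 6 = 3 completed fragment(s).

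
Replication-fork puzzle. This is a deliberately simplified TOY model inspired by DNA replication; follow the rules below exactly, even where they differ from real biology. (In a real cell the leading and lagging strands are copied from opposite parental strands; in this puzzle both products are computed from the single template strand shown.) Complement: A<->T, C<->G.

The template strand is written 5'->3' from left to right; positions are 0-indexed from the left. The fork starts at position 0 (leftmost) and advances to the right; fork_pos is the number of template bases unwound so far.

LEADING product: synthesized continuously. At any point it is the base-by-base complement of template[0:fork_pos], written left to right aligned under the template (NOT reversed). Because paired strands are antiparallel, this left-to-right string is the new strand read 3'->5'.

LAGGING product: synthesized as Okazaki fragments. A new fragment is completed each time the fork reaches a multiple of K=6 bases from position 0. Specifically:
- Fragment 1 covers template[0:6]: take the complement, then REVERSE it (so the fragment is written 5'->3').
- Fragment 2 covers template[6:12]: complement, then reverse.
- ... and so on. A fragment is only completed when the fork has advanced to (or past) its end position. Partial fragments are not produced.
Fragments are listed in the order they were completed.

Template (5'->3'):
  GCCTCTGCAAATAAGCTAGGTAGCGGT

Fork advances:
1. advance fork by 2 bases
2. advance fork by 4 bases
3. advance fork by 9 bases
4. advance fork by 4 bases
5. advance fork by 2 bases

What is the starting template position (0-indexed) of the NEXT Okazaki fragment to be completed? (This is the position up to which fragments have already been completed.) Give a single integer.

Step 1: advance 2 -> fork_pos = 0 + 2 = 2. Next multiple of 6 is 6 (not reached); still 0 fragment(s).
Step 2: advance 4 -> fork_pos = 2 + 4 = 6. Reached multiple(s) of 6: 6 -> fragment 1 completed (1 total).
Step 3: advance 9 -> fork_pos = 6 + 9 = 15. Reached multiple(s) of 6: 12 -> fragment 2 completed (2 total).
Step 4: advance 4 -> fork_pos = 15 + 4 = 19. Reached multiple(s) of 6: 18 -> fragment 3 completed (3 total).
Step 5: advance 2 -> fork_pos = 19 + 2 = 21. Next multiple of 6 is 24 (not reached); still 3 fragment(s).
3 fragment(s) completed, covering template[0:18] (3 x 6 = 18). The next fragment, fragment 4, covers template[18:24], so it starts at position 18.

Answer: 18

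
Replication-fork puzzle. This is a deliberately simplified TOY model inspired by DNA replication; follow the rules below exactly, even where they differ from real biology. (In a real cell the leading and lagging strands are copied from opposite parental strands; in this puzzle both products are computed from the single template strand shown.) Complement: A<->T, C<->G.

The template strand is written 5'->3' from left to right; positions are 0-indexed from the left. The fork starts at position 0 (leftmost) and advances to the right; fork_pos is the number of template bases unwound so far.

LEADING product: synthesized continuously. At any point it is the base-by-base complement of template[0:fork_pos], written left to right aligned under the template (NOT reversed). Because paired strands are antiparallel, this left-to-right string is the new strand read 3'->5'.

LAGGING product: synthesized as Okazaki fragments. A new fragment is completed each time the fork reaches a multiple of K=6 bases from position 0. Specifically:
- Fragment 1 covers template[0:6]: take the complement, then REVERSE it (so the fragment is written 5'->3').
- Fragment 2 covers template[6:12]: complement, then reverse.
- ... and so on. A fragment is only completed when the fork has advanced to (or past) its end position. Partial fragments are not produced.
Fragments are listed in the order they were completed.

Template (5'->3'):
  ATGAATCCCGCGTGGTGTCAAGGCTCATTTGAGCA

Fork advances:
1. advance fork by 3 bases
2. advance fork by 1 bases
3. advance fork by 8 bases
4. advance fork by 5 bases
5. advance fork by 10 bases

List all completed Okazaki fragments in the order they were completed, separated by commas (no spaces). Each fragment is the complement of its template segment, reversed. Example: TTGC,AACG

Answer: ATTCAT,CGCGGG,ACACCA,GCCTTG

Derivation:
Step 1: advance 3 -> fork_pos = 0 + 3 = 3. Next multiple of 6 is 6 (not reached); still 0 fragment(s).
Step 2: advance 1 -> fork_pos = 3 + 1 = 4. Next multiple of 6 is 6 (not reached); still 0 fragment(s).
Step 3: advance 8 -> fork_pos = 4 + 8 = 12. Reached multiple(s) of 6: 6, 12 -> fragments 1-2 completed (2 total).
Step 4: advance 5 -> fork_pos = 12 + 5 = 17. Next multiple of 6 is 18 (not reached); still 2 fragment(s).
Step 5: advance 10 -> fork_pos = 17 + 10 = 27. Reached multiple(s) of 6: 18, 24 -> fragments 3-4 completed (4 total).
Final fork_pos = 27, so 4 fragment(s) are complete. Build each: template segment -> complement -> reverse.
Fragment 1: template[0:6] = ATGAAT -> complement TACTTA -> reversed ATTCAT
Fragment 2: template[6:12] = CCCGCG -> complement GGGCGC -> reversed CGCGGG
Fragment 3: template[12:18] = TGGTGT -> complement ACCACA -> reversed ACACCA
Fragment 4: template[18:24] = CAAGGC -> complement GTTCCG -> reversed GCCTTG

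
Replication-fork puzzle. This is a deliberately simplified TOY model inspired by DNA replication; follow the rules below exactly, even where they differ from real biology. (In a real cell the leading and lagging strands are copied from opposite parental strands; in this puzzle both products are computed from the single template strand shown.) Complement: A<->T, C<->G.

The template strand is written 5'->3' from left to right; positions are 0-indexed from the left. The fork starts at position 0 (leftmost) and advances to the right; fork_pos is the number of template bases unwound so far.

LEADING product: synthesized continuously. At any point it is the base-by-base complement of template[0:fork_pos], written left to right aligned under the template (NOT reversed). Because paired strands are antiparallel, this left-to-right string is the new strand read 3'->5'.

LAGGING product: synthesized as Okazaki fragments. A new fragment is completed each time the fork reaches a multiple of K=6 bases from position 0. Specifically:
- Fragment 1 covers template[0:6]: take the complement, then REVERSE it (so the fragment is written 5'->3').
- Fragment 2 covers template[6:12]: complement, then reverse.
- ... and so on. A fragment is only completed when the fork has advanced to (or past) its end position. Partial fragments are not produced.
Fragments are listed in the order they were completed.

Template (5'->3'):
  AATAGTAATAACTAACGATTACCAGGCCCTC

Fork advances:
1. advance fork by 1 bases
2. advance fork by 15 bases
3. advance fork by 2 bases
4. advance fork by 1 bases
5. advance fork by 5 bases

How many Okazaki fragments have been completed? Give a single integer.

Step 1: advance 1 -> fork_pos = 0 + 1 = 1. Next multiple of 6 is 6 (not reached); still 0 fragment(s).
Step 2: advance 15 -> fork_pos = 1 + 15 = 16. Reached multiple(s) of 6: 6, 12 -> fragments 1-2 completed (2 total).
Step 3: advance 2 -> fork_pos = 16 + 2 = 18. Reached multiple(s) of 6: 18 -> fragment 3 completed (3 total).
Step 4: advance 1 -> fork_pos = 18 + 1 = 19. Next multiple of 6 is 24 (not reached); still 3 fragment(s).
Step 5: advance 5 -> fork_pos = 19 + 5 = 24. Reached multiple(s) of 6: 24 -> fragment 4 completed (4 total).
Check: final fork_pos = 24; the multiples of 6 that are <= 24 are 6..24 -> 24 // 6 = 4 completed fragment(s).

Answer: 4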